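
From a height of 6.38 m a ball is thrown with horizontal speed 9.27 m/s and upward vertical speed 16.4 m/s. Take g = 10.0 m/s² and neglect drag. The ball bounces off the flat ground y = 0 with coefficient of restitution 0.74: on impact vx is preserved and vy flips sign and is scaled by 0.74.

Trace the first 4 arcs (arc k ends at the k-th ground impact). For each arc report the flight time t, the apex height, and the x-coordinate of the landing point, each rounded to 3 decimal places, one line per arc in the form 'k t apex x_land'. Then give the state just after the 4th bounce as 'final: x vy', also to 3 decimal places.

1 3.631 19.828 33.663
2 2.947 10.858 60.984
3 2.181 5.946 81.201
4 1.614 3.256 96.162
final: 96.162 5.971

Arc 1: start y=6.380, vy=16.400 → t=3.631, apex=19.828, x_land=33.663, impact vy=-19.914
  bounce: vy ← 0.74·19.914 = 14.736
Arc 2: start y=0.000, vy=14.736 → t=2.947, apex=10.858, x_land=60.984, impact vy=-14.736
  bounce: vy ← 0.74·14.736 = 10.905
Arc 3: start y=0.000, vy=10.905 → t=2.181, apex=5.946, x_land=81.201, impact vy=-10.905
  bounce: vy ← 0.74·10.905 = 8.070
Arc 4: start y=0.000, vy=8.070 → t=1.614, apex=3.256, x_land=96.162, impact vy=-8.070
  bounce: vy ← 0.74·8.070 = 5.971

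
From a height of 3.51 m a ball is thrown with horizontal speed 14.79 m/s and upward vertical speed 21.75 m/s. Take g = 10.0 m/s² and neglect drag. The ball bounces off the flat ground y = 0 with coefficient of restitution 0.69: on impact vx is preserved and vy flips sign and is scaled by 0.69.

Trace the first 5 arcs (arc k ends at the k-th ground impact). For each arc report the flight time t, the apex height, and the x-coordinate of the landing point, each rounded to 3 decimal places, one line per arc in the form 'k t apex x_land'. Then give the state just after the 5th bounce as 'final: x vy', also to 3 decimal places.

Arc 1: start y=3.510, vy=21.750 → t=4.506, apex=27.163, x_land=66.641, impact vy=-23.308
  bounce: vy ← 0.69·23.308 = 16.083
Arc 2: start y=0.000, vy=16.083 → t=3.217, apex=12.932, x_land=114.213, impact vy=-16.083
  bounce: vy ← 0.69·16.083 = 11.097
Arc 3: start y=0.000, vy=11.097 → t=2.219, apex=6.157, x_land=147.038, impact vy=-11.097
  bounce: vy ← 0.69·11.097 = 7.657
Arc 4: start y=0.000, vy=7.657 → t=1.531, apex=2.931, x_land=169.687, impact vy=-7.657
  bounce: vy ← 0.69·7.657 = 5.283
Arc 5: start y=0.000, vy=5.283 → t=1.057, apex=1.396, x_land=185.315, impact vy=-5.283
  bounce: vy ← 0.69·5.283 = 3.645

1 4.506 27.163 66.641
2 3.217 12.932 114.213
3 2.219 6.157 147.038
4 1.531 2.931 169.687
5 1.057 1.396 185.315
final: 185.315 3.645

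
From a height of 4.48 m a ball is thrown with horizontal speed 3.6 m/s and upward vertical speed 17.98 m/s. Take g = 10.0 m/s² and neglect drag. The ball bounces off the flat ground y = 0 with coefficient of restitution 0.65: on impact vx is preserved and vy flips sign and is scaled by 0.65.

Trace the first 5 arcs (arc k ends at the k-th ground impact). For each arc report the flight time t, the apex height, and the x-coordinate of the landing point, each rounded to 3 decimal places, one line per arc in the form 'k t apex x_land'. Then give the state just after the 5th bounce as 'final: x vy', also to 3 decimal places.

1 3.830 20.644 13.788
2 2.642 8.722 23.297
3 1.717 3.685 29.478
4 1.116 1.557 33.496
5 0.725 0.658 36.108
final: 36.108 2.358

Arc 1: start y=4.480, vy=17.980 → t=3.830, apex=20.644, x_land=13.788, impact vy=-20.319
  bounce: vy ← 0.65·20.319 = 13.208
Arc 2: start y=0.000, vy=13.208 → t=2.642, apex=8.722, x_land=23.297, impact vy=-13.208
  bounce: vy ← 0.65·13.208 = 8.585
Arc 3: start y=0.000, vy=8.585 → t=1.717, apex=3.685, x_land=29.478, impact vy=-8.585
  bounce: vy ← 0.65·8.585 = 5.580
Arc 4: start y=0.000, vy=5.580 → t=1.116, apex=1.557, x_land=33.496, impact vy=-5.580
  bounce: vy ← 0.65·5.580 = 3.627
Arc 5: start y=0.000, vy=3.627 → t=0.725, apex=0.658, x_land=36.108, impact vy=-3.627
  bounce: vy ← 0.65·3.627 = 2.358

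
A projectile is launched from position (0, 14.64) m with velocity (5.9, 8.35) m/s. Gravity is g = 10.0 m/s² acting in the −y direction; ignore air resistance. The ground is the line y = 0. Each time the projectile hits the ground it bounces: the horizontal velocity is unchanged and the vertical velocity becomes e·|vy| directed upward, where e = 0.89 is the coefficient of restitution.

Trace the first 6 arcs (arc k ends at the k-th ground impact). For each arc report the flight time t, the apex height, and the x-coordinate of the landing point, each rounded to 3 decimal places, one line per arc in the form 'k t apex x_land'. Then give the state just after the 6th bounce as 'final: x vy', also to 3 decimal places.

Arc 1: start y=14.640, vy=8.350 → t=2.739, apex=18.126, x_land=16.160, impact vy=-19.040
  bounce: vy ← 0.89·19.040 = 16.946
Arc 2: start y=0.000, vy=16.946 → t=3.389, apex=14.358, x_land=36.156, impact vy=-16.946
  bounce: vy ← 0.89·16.946 = 15.082
Arc 3: start y=0.000, vy=15.082 → t=3.016, apex=11.373, x_land=53.952, impact vy=-15.082
  bounce: vy ← 0.89·15.082 = 13.423
Arc 4: start y=0.000, vy=13.423 → t=2.685, apex=9.008, x_land=69.791, impact vy=-13.423
  bounce: vy ← 0.89·13.423 = 11.946
Arc 5: start y=0.000, vy=11.946 → t=2.389, apex=7.136, x_land=83.887, impact vy=-11.946
  bounce: vy ← 0.89·11.946 = 10.632
Arc 6: start y=0.000, vy=10.632 → t=2.126, apex=5.652, x_land=96.433, impact vy=-10.632
  bounce: vy ← 0.89·10.632 = 9.463

1 2.739 18.126 16.160
2 3.389 14.358 36.156
3 3.016 11.373 53.952
4 2.685 9.008 69.791
5 2.389 7.136 83.887
6 2.126 5.652 96.433
final: 96.433 9.463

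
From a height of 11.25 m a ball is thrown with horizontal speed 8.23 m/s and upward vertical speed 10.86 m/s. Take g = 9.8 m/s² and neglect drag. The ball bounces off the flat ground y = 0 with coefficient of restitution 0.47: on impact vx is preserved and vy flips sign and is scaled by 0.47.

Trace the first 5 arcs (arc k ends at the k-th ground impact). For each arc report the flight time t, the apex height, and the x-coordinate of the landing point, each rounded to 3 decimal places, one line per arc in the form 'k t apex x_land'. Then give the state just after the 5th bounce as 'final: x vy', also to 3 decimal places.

Arc 1: start y=11.250, vy=10.860 → t=2.985, apex=17.267, x_land=24.570, impact vy=-18.397
  bounce: vy ← 0.47·18.397 = 8.646
Arc 2: start y=0.000, vy=8.646 → t=1.765, apex=3.814, x_land=39.092, impact vy=-8.646
  bounce: vy ← 0.47·8.646 = 4.064
Arc 3: start y=0.000, vy=4.064 → t=0.829, apex=0.843, x_land=45.918, impact vy=-4.064
  bounce: vy ← 0.47·4.064 = 1.910
Arc 4: start y=0.000, vy=1.910 → t=0.390, apex=0.186, x_land=49.126, impact vy=-1.910
  bounce: vy ← 0.47·1.910 = 0.898
Arc 5: start y=0.000, vy=0.898 → t=0.183, apex=0.041, x_land=50.634, impact vy=-0.898
  bounce: vy ← 0.47·0.898 = 0.422

1 2.985 17.267 24.570
2 1.765 3.814 39.092
3 0.829 0.843 45.918
4 0.390 0.186 49.126
5 0.183 0.041 50.634
final: 50.634 0.422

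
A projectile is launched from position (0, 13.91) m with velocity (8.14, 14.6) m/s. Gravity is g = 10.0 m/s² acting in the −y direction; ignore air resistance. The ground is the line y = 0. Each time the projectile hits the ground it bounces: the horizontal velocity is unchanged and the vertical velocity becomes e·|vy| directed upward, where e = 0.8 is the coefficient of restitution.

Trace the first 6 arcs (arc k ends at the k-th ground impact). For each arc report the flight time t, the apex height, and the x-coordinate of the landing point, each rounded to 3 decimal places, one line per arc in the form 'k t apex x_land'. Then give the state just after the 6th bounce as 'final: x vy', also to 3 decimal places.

Arc 1: start y=13.910, vy=14.600 → t=3.677, apex=24.568, x_land=29.928, impact vy=-22.167
  bounce: vy ← 0.8·22.167 = 17.733
Arc 2: start y=0.000, vy=17.733 → t=3.547, apex=15.724, x_land=58.798, impact vy=-17.733
  bounce: vy ← 0.8·17.733 = 14.187
Arc 3: start y=0.000, vy=14.187 → t=2.837, apex=10.063, x_land=81.894, impact vy=-14.187
  bounce: vy ← 0.8·14.187 = 11.349
Arc 4: start y=0.000, vy=11.349 → t=2.270, apex=6.440, x_land=100.370, impact vy=-11.349
  bounce: vy ← 0.8·11.349 = 9.079
Arc 5: start y=0.000, vy=9.079 → t=1.816, apex=4.122, x_land=115.152, impact vy=-9.079
  bounce: vy ← 0.8·9.079 = 7.264
Arc 6: start y=0.000, vy=7.264 → t=1.453, apex=2.638, x_land=126.977, impact vy=-7.264
  bounce: vy ← 0.8·7.264 = 5.811

1 3.677 24.568 29.928
2 3.547 15.724 58.798
3 2.837 10.063 81.894
4 2.270 6.440 100.370
5 1.816 4.122 115.152
6 1.453 2.638 126.977
final: 126.977 5.811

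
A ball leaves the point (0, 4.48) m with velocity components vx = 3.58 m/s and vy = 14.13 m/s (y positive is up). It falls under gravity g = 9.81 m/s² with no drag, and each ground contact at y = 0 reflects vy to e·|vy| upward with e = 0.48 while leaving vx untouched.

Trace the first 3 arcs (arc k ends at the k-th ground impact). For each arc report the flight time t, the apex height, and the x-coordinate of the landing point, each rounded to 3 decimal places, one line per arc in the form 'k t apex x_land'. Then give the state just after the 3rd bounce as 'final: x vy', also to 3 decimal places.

Arc 1: start y=4.480, vy=14.130 → t=3.169, apex=14.656, x_land=11.345, impact vy=-16.957
  bounce: vy ← 0.48·16.957 = 8.140
Arc 2: start y=0.000, vy=8.140 → t=1.659, apex=3.377, x_land=17.286, impact vy=-8.140
  bounce: vy ← 0.48·8.140 = 3.907
Arc 3: start y=0.000, vy=3.907 → t=0.797, apex=0.778, x_land=20.137, impact vy=-3.907
  bounce: vy ← 0.48·3.907 = 1.875

1 3.169 14.656 11.345
2 1.659 3.377 17.286
3 0.797 0.778 20.137
final: 20.137 1.875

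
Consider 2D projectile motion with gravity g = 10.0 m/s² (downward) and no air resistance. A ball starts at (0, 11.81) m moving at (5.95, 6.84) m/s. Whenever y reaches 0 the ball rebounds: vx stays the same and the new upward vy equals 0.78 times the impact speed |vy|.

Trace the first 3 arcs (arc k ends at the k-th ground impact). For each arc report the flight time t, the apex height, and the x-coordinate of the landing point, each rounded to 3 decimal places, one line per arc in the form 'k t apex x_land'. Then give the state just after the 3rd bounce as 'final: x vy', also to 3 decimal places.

Arc 1: start y=11.810, vy=6.840 → t=2.366, apex=14.149, x_land=14.079, impact vy=-16.822
  bounce: vy ← 0.78·16.822 = 13.121
Arc 2: start y=0.000, vy=13.121 → t=2.624, apex=8.608, x_land=29.693, impact vy=-13.121
  bounce: vy ← 0.78·13.121 = 10.235
Arc 3: start y=0.000, vy=10.235 → t=2.047, apex=5.237, x_land=41.873, impact vy=-10.235
  bounce: vy ← 0.78·10.235 = 7.983

1 2.366 14.149 14.079
2 2.624 8.608 29.693
3 2.047 5.237 41.873
final: 41.873 7.983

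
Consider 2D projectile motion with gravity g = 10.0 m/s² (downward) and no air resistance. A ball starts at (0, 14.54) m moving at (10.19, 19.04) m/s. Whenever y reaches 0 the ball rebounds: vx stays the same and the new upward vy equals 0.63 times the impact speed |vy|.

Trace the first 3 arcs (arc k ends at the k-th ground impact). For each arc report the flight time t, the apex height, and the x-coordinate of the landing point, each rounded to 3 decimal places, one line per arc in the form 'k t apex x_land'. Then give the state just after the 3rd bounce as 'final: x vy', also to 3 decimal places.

1 4.460 32.666 45.448
2 3.221 12.965 78.265
3 2.029 5.146 98.940
final: 98.940 6.391

Arc 1: start y=14.540, vy=19.040 → t=4.460, apex=32.666, x_land=45.448, impact vy=-25.560
  bounce: vy ← 0.63·25.560 = 16.103
Arc 2: start y=0.000, vy=16.103 → t=3.221, apex=12.965, x_land=78.265, impact vy=-16.103
  bounce: vy ← 0.63·16.103 = 10.145
Arc 3: start y=0.000, vy=10.145 → t=2.029, apex=5.146, x_land=98.940, impact vy=-10.145
  bounce: vy ← 0.63·10.145 = 6.391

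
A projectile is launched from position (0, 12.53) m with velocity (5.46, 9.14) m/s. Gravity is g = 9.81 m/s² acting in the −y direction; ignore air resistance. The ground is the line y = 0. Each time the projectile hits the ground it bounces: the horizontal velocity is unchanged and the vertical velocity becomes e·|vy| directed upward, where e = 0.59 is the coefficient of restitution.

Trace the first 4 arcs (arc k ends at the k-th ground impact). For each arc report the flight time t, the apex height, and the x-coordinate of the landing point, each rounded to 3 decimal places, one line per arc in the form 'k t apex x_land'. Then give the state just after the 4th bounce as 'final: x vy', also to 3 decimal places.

Arc 1: start y=12.530, vy=9.140 → t=2.782, apex=16.788, x_land=15.188, impact vy=-18.149
  bounce: vy ← 0.59·18.149 = 10.708
Arc 2: start y=0.000, vy=10.708 → t=2.183, apex=5.844, x_land=27.108, impact vy=-10.708
  bounce: vy ← 0.59·10.708 = 6.318
Arc 3: start y=0.000, vy=6.318 → t=1.288, apex=2.034, x_land=34.140, impact vy=-6.318
  bounce: vy ← 0.59·6.318 = 3.727
Arc 4: start y=0.000, vy=3.727 → t=0.760, apex=0.708, x_land=38.289, impact vy=-3.727
  bounce: vy ← 0.59·3.727 = 2.199

1 2.782 16.788 15.188
2 2.183 5.844 27.108
3 1.288 2.034 34.140
4 0.760 0.708 38.289
final: 38.289 2.199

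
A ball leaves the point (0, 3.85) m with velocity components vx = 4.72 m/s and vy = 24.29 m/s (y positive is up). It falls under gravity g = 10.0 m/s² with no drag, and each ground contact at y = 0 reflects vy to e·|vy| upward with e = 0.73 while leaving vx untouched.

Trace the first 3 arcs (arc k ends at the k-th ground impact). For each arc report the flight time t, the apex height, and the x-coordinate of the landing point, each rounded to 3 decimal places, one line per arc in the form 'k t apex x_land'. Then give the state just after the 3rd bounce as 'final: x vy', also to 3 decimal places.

Arc 1: start y=3.850, vy=24.290 → t=5.012, apex=33.350, x_land=23.655, impact vy=-25.826
  bounce: vy ← 0.73·25.826 = 18.853
Arc 2: start y=0.000, vy=18.853 → t=3.771, apex=17.772, x_land=41.452, impact vy=-18.853
  bounce: vy ← 0.73·18.853 = 13.763
Arc 3: start y=0.000, vy=13.763 → t=2.753, apex=9.471, x_land=54.445, impact vy=-13.763
  bounce: vy ← 0.73·13.763 = 10.047

1 5.012 33.350 23.655
2 3.771 17.772 41.452
3 2.753 9.471 54.445
final: 54.445 10.047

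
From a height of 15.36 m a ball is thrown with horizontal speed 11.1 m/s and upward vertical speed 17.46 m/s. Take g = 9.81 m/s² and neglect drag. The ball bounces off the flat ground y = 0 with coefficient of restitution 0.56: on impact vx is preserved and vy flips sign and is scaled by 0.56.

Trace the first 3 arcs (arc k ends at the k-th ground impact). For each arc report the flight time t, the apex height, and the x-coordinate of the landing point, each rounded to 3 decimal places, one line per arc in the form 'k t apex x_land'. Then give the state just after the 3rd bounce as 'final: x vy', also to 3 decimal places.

1 4.290 30.898 47.615
2 2.811 9.690 78.817
3 1.574 3.039 96.291
final: 96.291 4.324

Arc 1: start y=15.360, vy=17.460 → t=4.290, apex=30.898, x_land=47.615, impact vy=-24.621
  bounce: vy ← 0.56·24.621 = 13.788
Arc 2: start y=0.000, vy=13.788 → t=2.811, apex=9.690, x_land=78.817, impact vy=-13.788
  bounce: vy ← 0.56·13.788 = 7.721
Arc 3: start y=0.000, vy=7.721 → t=1.574, apex=3.039, x_land=96.291, impact vy=-7.721
  bounce: vy ← 0.56·7.721 = 4.324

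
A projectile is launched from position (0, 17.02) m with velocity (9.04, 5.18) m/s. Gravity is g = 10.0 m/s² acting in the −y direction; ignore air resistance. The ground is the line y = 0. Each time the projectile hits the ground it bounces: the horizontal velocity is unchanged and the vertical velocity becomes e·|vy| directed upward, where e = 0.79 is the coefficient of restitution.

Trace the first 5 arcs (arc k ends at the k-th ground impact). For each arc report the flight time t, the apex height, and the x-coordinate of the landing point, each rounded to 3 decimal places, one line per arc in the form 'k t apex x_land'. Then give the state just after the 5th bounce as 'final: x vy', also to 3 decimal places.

1 2.434 18.362 22.006
2 3.028 11.459 49.378
3 2.392 7.152 71.001
4 1.890 4.463 88.083
5 1.493 2.786 101.579
final: 101.579 5.897

Arc 1: start y=17.020, vy=5.180 → t=2.434, apex=18.362, x_land=22.006, impact vy=-19.163
  bounce: vy ← 0.79·19.163 = 15.139
Arc 2: start y=0.000, vy=15.139 → t=3.028, apex=11.459, x_land=49.378, impact vy=-15.139
  bounce: vy ← 0.79·15.139 = 11.960
Arc 3: start y=0.000, vy=11.960 → t=2.392, apex=7.152, x_land=71.001, impact vy=-11.960
  bounce: vy ← 0.79·11.960 = 9.448
Arc 4: start y=0.000, vy=9.448 → t=1.890, apex=4.463, x_land=88.083, impact vy=-9.448
  bounce: vy ← 0.79·9.448 = 7.464
Arc 5: start y=0.000, vy=7.464 → t=1.493, apex=2.786, x_land=101.579, impact vy=-7.464
  bounce: vy ← 0.79·7.464 = 5.897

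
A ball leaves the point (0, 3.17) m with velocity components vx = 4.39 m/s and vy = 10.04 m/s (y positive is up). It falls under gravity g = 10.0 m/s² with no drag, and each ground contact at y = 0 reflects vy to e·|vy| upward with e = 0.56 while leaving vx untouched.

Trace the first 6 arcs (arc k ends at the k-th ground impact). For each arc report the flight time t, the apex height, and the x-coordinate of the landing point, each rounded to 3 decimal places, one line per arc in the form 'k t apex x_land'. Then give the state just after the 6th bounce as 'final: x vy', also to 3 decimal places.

1 2.285 8.210 10.033
2 1.435 2.575 16.333
3 0.804 0.807 19.862
4 0.450 0.253 21.837
5 0.252 0.079 22.944
6 0.141 0.025 23.564
final: 23.564 0.395

Arc 1: start y=3.170, vy=10.040 → t=2.285, apex=8.210, x_land=10.033, impact vy=-12.814
  bounce: vy ← 0.56·12.814 = 7.176
Arc 2: start y=0.000, vy=7.176 → t=1.435, apex=2.575, x_land=16.333, impact vy=-7.176
  bounce: vy ← 0.56·7.176 = 4.019
Arc 3: start y=0.000, vy=4.019 → t=0.804, apex=0.807, x_land=19.862, impact vy=-4.019
  bounce: vy ← 0.56·4.019 = 2.250
Arc 4: start y=0.000, vy=2.250 → t=0.450, apex=0.253, x_land=21.837, impact vy=-2.250
  bounce: vy ← 0.56·2.250 = 1.260
Arc 5: start y=0.000, vy=1.260 → t=0.252, apex=0.079, x_land=22.944, impact vy=-1.260
  bounce: vy ← 0.56·1.260 = 0.706
Arc 6: start y=0.000, vy=0.706 → t=0.141, apex=0.025, x_land=23.564, impact vy=-0.706
  bounce: vy ← 0.56·0.706 = 0.395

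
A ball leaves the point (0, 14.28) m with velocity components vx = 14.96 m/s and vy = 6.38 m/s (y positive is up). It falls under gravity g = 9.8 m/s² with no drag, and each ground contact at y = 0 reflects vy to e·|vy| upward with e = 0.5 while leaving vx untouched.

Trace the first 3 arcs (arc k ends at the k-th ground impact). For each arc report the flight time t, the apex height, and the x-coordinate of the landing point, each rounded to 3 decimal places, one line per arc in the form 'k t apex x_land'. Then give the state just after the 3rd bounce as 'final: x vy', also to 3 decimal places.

1 2.478 16.357 37.072
2 1.827 4.089 64.405
3 0.914 1.022 78.071
final: 78.071 2.238

Arc 1: start y=14.280, vy=6.380 → t=2.478, apex=16.357, x_land=37.072, impact vy=-17.905
  bounce: vy ← 0.5·17.905 = 8.953
Arc 2: start y=0.000, vy=8.953 → t=1.827, apex=4.089, x_land=64.405, impact vy=-8.953
  bounce: vy ← 0.5·8.953 = 4.476
Arc 3: start y=0.000, vy=4.476 → t=0.914, apex=1.022, x_land=78.071, impact vy=-4.476
  bounce: vy ← 0.5·4.476 = 2.238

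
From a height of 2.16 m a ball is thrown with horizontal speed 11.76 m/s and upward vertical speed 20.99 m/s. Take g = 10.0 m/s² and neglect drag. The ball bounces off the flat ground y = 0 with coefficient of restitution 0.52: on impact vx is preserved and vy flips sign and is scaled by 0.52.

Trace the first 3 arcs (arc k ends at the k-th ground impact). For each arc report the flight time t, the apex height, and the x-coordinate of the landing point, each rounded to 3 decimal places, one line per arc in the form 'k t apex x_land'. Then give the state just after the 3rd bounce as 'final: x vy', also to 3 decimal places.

1 4.299 24.189 50.550
2 2.287 6.541 77.451
3 1.189 1.769 91.440
final: 91.440 3.093

Arc 1: start y=2.160, vy=20.990 → t=4.299, apex=24.189, x_land=50.550, impact vy=-21.995
  bounce: vy ← 0.52·21.995 = 11.437
Arc 2: start y=0.000, vy=11.437 → t=2.287, apex=6.541, x_land=77.451, impact vy=-11.437
  bounce: vy ← 0.52·11.437 = 5.947
Arc 3: start y=0.000, vy=5.947 → t=1.189, apex=1.769, x_land=91.440, impact vy=-5.947
  bounce: vy ← 0.52·5.947 = 3.093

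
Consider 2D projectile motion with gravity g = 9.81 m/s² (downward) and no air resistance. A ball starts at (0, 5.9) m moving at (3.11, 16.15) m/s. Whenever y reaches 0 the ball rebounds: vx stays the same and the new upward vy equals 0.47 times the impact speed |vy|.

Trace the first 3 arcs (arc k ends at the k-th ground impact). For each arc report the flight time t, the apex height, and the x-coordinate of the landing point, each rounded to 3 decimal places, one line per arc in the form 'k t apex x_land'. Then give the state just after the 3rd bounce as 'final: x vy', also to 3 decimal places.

1 3.624 19.194 11.272
2 1.859 4.240 17.055
3 0.874 0.937 19.773
final: 19.773 2.015

Arc 1: start y=5.900, vy=16.150 → t=3.624, apex=19.194, x_land=11.272, impact vy=-19.406
  bounce: vy ← 0.47·19.406 = 9.121
Arc 2: start y=0.000, vy=9.121 → t=1.859, apex=4.240, x_land=17.055, impact vy=-9.121
  bounce: vy ← 0.47·9.121 = 4.287
Arc 3: start y=0.000, vy=4.287 → t=0.874, apex=0.937, x_land=19.773, impact vy=-4.287
  bounce: vy ← 0.47·4.287 = 2.015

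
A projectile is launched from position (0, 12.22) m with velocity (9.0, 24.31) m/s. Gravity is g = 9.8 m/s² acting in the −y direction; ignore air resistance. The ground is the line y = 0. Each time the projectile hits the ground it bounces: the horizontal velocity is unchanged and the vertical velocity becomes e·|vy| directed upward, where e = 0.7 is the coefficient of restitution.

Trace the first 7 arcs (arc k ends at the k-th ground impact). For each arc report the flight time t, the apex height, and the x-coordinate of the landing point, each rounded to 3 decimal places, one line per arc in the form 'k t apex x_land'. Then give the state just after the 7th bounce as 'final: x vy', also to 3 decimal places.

1 5.421 42.372 48.791
2 4.117 20.762 85.843
3 2.882 10.173 111.780
4 2.017 4.985 129.935
5 1.412 2.443 142.644
6 0.988 1.197 151.540
7 0.692 0.586 157.767
final: 157.767 2.373

Arc 1: start y=12.220, vy=24.310 → t=5.421, apex=42.372, x_land=48.791, impact vy=-28.818
  bounce: vy ← 0.7·28.818 = 20.173
Arc 2: start y=0.000, vy=20.173 → t=4.117, apex=20.762, x_land=85.843, impact vy=-20.173
  bounce: vy ← 0.7·20.173 = 14.121
Arc 3: start y=0.000, vy=14.121 → t=2.882, apex=10.173, x_land=111.780, impact vy=-14.121
  bounce: vy ← 0.7·14.121 = 9.885
Arc 4: start y=0.000, vy=9.885 → t=2.017, apex=4.985, x_land=129.935, impact vy=-9.885
  bounce: vy ← 0.7·9.885 = 6.919
Arc 5: start y=0.000, vy=6.919 → t=1.412, apex=2.443, x_land=142.644, impact vy=-6.919
  bounce: vy ← 0.7·6.919 = 4.843
Arc 6: start y=0.000, vy=4.843 → t=0.988, apex=1.197, x_land=151.540, impact vy=-4.843
  bounce: vy ← 0.7·4.843 = 3.390
Arc 7: start y=0.000, vy=3.390 → t=0.692, apex=0.586, x_land=157.767, impact vy=-3.390
  bounce: vy ← 0.7·3.390 = 2.373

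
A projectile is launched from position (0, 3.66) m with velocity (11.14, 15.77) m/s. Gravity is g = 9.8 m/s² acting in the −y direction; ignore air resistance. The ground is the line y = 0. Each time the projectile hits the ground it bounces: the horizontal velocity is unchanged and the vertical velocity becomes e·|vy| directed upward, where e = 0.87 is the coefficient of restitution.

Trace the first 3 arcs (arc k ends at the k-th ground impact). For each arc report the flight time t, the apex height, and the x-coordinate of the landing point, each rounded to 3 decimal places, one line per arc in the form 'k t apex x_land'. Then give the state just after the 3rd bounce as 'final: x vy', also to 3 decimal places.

1 3.436 16.348 38.274
2 3.178 12.374 73.680
3 2.765 9.366 104.483
final: 104.483 11.788

Arc 1: start y=3.660, vy=15.770 → t=3.436, apex=16.348, x_land=38.274, impact vy=-17.901
  bounce: vy ← 0.87·17.901 = 15.573
Arc 2: start y=0.000, vy=15.573 → t=3.178, apex=12.374, x_land=73.680, impact vy=-15.573
  bounce: vy ← 0.87·15.573 = 13.549
Arc 3: start y=0.000, vy=13.549 → t=2.765, apex=9.366, x_land=104.483, impact vy=-13.549
  bounce: vy ← 0.87·13.549 = 11.788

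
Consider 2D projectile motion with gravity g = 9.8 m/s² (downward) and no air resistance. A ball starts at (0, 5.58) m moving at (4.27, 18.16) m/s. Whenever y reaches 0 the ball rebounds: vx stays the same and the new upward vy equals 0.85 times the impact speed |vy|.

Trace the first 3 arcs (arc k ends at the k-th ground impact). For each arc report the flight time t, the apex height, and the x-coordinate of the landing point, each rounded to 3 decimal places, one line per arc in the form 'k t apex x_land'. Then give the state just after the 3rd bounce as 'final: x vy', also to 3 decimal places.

Arc 1: start y=5.580, vy=18.160 → t=3.991, apex=22.406, x_land=17.043, impact vy=-20.956
  bounce: vy ← 0.85·20.956 = 17.813
Arc 2: start y=0.000, vy=17.813 → t=3.635, apex=16.188, x_land=32.566, impact vy=-17.813
  bounce: vy ← 0.85·17.813 = 15.141
Arc 3: start y=0.000, vy=15.141 → t=3.090, apex=11.696, x_land=45.760, impact vy=-15.141
  bounce: vy ← 0.85·15.141 = 12.870

1 3.991 22.406 17.043
2 3.635 16.188 32.566
3 3.090 11.696 45.760
final: 45.760 12.870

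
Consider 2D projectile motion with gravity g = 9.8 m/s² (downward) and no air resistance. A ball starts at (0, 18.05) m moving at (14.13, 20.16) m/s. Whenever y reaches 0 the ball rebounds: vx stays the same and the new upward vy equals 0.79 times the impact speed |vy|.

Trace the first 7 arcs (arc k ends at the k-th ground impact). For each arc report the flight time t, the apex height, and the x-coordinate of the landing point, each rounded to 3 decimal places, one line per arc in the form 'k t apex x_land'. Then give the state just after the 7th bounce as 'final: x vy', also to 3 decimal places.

1 4.871 38.786 68.822
2 4.445 24.206 131.633
3 3.512 15.107 181.254
4 2.774 9.428 220.455
5 2.192 5.884 251.423
6 1.731 3.672 275.888
7 1.368 2.292 295.216
final: 295.216 5.295

Arc 1: start y=18.050, vy=20.160 → t=4.871, apex=38.786, x_land=68.822, impact vy=-27.572
  bounce: vy ← 0.79·27.572 = 21.782
Arc 2: start y=0.000, vy=21.782 → t=4.445, apex=24.206, x_land=131.633, impact vy=-21.782
  bounce: vy ← 0.79·21.782 = 17.208
Arc 3: start y=0.000, vy=17.208 → t=3.512, apex=15.107, x_land=181.254, impact vy=-17.208
  bounce: vy ← 0.79·17.208 = 13.594
Arc 4: start y=0.000, vy=13.594 → t=2.774, apex=9.428, x_land=220.455, impact vy=-13.594
  bounce: vy ← 0.79·13.594 = 10.739
Arc 5: start y=0.000, vy=10.739 → t=2.192, apex=5.884, x_land=251.423, impact vy=-10.739
  bounce: vy ← 0.79·10.739 = 8.484
Arc 6: start y=0.000, vy=8.484 → t=1.731, apex=3.672, x_land=275.888, impact vy=-8.484
  bounce: vy ← 0.79·8.484 = 6.702
Arc 7: start y=0.000, vy=6.702 → t=1.368, apex=2.292, x_land=295.216, impact vy=-6.702
  bounce: vy ← 0.79·6.702 = 5.295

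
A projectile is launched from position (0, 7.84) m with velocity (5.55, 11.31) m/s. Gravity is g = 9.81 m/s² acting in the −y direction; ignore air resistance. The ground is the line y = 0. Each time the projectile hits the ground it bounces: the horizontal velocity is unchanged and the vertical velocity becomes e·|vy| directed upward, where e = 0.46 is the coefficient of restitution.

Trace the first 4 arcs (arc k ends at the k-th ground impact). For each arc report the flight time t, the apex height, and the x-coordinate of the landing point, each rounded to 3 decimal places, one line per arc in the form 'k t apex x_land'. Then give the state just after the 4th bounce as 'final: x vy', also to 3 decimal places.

Arc 1: start y=7.840, vy=11.310 → t=2.864, apex=14.360, x_land=15.895, impact vy=-16.785
  bounce: vy ← 0.46·16.785 = 7.721
Arc 2: start y=0.000, vy=7.721 → t=1.574, apex=3.039, x_land=24.631, impact vy=-7.721
  bounce: vy ← 0.46·7.721 = 3.552
Arc 3: start y=0.000, vy=3.552 → t=0.724, apex=0.643, x_land=28.650, impact vy=-3.552
  bounce: vy ← 0.46·3.552 = 1.634
Arc 4: start y=0.000, vy=1.634 → t=0.333, apex=0.136, x_land=30.499, impact vy=-1.634
  bounce: vy ← 0.46·1.634 = 0.752

1 2.864 14.360 15.895
2 1.574 3.039 24.631
3 0.724 0.643 28.650
4 0.333 0.136 30.499
final: 30.499 0.752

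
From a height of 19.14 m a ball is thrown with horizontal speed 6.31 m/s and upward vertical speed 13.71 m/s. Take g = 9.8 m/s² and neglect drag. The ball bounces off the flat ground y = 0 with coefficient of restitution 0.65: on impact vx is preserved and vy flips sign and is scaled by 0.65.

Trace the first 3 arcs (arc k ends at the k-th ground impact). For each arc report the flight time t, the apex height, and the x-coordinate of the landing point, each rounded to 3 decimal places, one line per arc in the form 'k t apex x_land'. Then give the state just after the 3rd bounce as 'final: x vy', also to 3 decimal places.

1 3.820 28.730 24.107
2 3.148 12.138 43.970
3 2.046 5.128 56.880
final: 56.880 6.517

Arc 1: start y=19.140, vy=13.710 → t=3.820, apex=28.730, x_land=24.107, impact vy=-23.730
  bounce: vy ← 0.65·23.730 = 15.424
Arc 2: start y=0.000, vy=15.424 → t=3.148, apex=12.138, x_land=43.970, impact vy=-15.424
  bounce: vy ← 0.65·15.424 = 10.026
Arc 3: start y=0.000, vy=10.026 → t=2.046, apex=5.128, x_land=56.880, impact vy=-10.026
  bounce: vy ← 0.65·10.026 = 6.517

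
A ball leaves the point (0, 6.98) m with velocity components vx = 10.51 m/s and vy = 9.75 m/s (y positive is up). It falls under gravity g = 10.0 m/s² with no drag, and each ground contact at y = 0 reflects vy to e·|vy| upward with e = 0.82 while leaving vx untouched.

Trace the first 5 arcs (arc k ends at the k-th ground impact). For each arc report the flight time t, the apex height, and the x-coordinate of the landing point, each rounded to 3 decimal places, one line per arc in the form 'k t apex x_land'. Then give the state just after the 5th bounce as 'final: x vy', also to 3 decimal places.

Arc 1: start y=6.980, vy=9.750 → t=2.507, apex=11.733, x_land=26.347, impact vy=-15.319
  bounce: vy ← 0.82·15.319 = 12.561
Arc 2: start y=0.000, vy=12.561 → t=2.512, apex=7.889, x_land=52.751, impact vy=-12.561
  bounce: vy ← 0.82·12.561 = 10.300
Arc 3: start y=0.000, vy=10.300 → t=2.060, apex=5.305, x_land=74.402, impact vy=-10.300
  bounce: vy ← 0.82·10.300 = 8.446
Arc 4: start y=0.000, vy=8.446 → t=1.689, apex=3.567, x_land=92.156, impact vy=-8.446
  bounce: vy ← 0.82·8.446 = 6.926
Arc 5: start y=0.000, vy=6.926 → t=1.385, apex=2.398, x_land=106.715, impact vy=-6.926
  bounce: vy ← 0.82·6.926 = 5.679

1 2.507 11.733 26.347
2 2.512 7.889 52.751
3 2.060 5.305 74.402
4 1.689 3.567 92.156
5 1.385 2.398 106.715
final: 106.715 5.679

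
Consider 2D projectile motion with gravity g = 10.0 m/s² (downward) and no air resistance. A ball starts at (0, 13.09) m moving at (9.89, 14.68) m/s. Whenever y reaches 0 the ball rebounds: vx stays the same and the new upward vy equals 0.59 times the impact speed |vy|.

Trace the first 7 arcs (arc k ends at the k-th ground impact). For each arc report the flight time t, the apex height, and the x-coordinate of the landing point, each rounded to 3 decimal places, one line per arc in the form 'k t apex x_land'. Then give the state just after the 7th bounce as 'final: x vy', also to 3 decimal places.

1 3.653 23.865 36.125
2 2.578 8.307 61.622
3 1.521 2.892 76.664
4 0.897 1.007 85.540
5 0.529 0.350 90.776
6 0.312 0.122 93.865
7 0.184 0.042 95.688
final: 95.688 0.544

Arc 1: start y=13.090, vy=14.680 → t=3.653, apex=23.865, x_land=36.125, impact vy=-21.847
  bounce: vy ← 0.59·21.847 = 12.890
Arc 2: start y=0.000, vy=12.890 → t=2.578, apex=8.307, x_land=61.622, impact vy=-12.890
  bounce: vy ← 0.59·12.890 = 7.605
Arc 3: start y=0.000, vy=7.605 → t=1.521, apex=2.892, x_land=76.664, impact vy=-7.605
  bounce: vy ← 0.59·7.605 = 4.487
Arc 4: start y=0.000, vy=4.487 → t=0.897, apex=1.007, x_land=85.540, impact vy=-4.487
  bounce: vy ← 0.59·4.487 = 2.647
Arc 5: start y=0.000, vy=2.647 → t=0.529, apex=0.350, x_land=90.776, impact vy=-2.647
  bounce: vy ← 0.59·2.647 = 1.562
Arc 6: start y=0.000, vy=1.562 → t=0.312, apex=0.122, x_land=93.865, impact vy=-1.562
  bounce: vy ← 0.59·1.562 = 0.922
Arc 7: start y=0.000, vy=0.922 → t=0.184, apex=0.042, x_land=95.688, impact vy=-0.922
  bounce: vy ← 0.59·0.922 = 0.544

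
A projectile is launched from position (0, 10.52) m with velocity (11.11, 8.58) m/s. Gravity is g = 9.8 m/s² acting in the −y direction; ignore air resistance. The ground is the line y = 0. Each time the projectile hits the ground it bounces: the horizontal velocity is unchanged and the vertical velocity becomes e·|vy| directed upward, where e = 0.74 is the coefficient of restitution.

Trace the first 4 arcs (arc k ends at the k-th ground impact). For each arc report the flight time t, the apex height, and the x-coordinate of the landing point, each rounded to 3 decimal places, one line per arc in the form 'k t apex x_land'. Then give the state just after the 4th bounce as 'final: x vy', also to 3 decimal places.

Arc 1: start y=10.520, vy=8.580 → t=2.582, apex=14.276, x_land=28.690, impact vy=-16.727
  bounce: vy ← 0.74·16.727 = 12.378
Arc 2: start y=0.000, vy=12.378 → t=2.526, apex=7.818, x_land=56.756, impact vy=-12.378
  bounce: vy ← 0.74·12.378 = 9.160
Arc 3: start y=0.000, vy=9.160 → t=1.869, apex=4.281, x_land=77.525, impact vy=-9.160
  bounce: vy ← 0.74·9.160 = 6.778
Arc 4: start y=0.000, vy=6.778 → t=1.383, apex=2.344, x_land=92.894, impact vy=-6.778
  bounce: vy ← 0.74·6.778 = 5.016

1 2.582 14.276 28.690
2 2.526 7.818 56.756
3 1.869 4.281 77.525
4 1.383 2.344 92.894
final: 92.894 5.016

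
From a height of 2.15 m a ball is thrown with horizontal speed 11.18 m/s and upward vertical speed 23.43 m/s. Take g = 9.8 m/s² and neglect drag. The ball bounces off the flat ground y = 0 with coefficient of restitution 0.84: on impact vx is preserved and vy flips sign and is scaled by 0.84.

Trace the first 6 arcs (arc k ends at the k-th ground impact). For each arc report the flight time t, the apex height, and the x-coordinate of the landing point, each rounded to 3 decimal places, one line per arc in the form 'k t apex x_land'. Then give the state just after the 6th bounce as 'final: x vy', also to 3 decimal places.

Arc 1: start y=2.150, vy=23.430 → t=4.872, apex=30.158, x_land=54.466, impact vy=-24.313
  bounce: vy ← 0.84·24.313 = 20.423
Arc 2: start y=0.000, vy=20.423 → t=4.168, apex=21.280, x_land=101.063, impact vy=-20.423
  bounce: vy ← 0.84·20.423 = 17.155
Arc 3: start y=0.000, vy=17.155 → t=3.501, apex=15.015, x_land=140.204, impact vy=-17.155
  bounce: vy ← 0.84·17.155 = 14.410
Arc 4: start y=0.000, vy=14.410 → t=2.941, apex=10.595, x_land=173.083, impact vy=-14.410
  bounce: vy ← 0.84·14.410 = 12.105
Arc 5: start y=0.000, vy=12.105 → t=2.470, apex=7.476, x_land=200.701, impact vy=-12.105
  bounce: vy ← 0.84·12.105 = 10.168
Arc 6: start y=0.000, vy=10.168 → t=2.075, apex=5.275, x_land=223.900, impact vy=-10.168
  bounce: vy ← 0.84·10.168 = 8.541

1 4.872 30.158 54.466
2 4.168 21.280 101.063
3 3.501 15.015 140.204
4 2.941 10.595 173.083
5 2.470 7.476 200.701
6 2.075 5.275 223.900
final: 223.900 8.541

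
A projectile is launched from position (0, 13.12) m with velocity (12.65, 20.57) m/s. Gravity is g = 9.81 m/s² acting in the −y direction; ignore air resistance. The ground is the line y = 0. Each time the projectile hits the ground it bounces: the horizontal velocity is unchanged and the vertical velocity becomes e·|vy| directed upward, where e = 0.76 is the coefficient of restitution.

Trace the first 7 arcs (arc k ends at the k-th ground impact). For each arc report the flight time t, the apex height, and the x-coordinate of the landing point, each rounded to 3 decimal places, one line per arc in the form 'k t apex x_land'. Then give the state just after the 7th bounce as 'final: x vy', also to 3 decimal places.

Arc 1: start y=13.120, vy=20.570 → t=4.756, apex=34.686, x_land=60.164, impact vy=-26.087
  bounce: vy ← 0.76·26.087 = 19.826
Arc 2: start y=0.000, vy=19.826 → t=4.042, apex=20.035, x_land=111.296, impact vy=-19.826
  bounce: vy ← 0.76·19.826 = 15.068
Arc 3: start y=0.000, vy=15.068 → t=3.072, apex=11.572, x_land=150.157, impact vy=-15.068
  bounce: vy ← 0.76·15.068 = 11.452
Arc 4: start y=0.000, vy=11.452 → t=2.335, apex=6.684, x_land=179.690, impact vy=-11.452
  bounce: vy ← 0.76·11.452 = 8.703
Arc 5: start y=0.000, vy=8.703 → t=1.774, apex=3.861, x_land=202.136, impact vy=-8.703
  bounce: vy ← 0.76·8.703 = 6.614
Arc 6: start y=0.000, vy=6.614 → t=1.349, apex=2.230, x_land=219.195, impact vy=-6.614
  bounce: vy ← 0.76·6.614 = 5.027
Arc 7: start y=0.000, vy=5.027 → t=1.025, apex=1.288, x_land=232.159, impact vy=-5.027
  bounce: vy ← 0.76·5.027 = 3.821

1 4.756 34.686 60.164
2 4.042 20.035 111.296
3 3.072 11.572 150.157
4 2.335 6.684 179.690
5 1.774 3.861 202.136
6 1.349 2.230 219.195
7 1.025 1.288 232.159
final: 232.159 3.821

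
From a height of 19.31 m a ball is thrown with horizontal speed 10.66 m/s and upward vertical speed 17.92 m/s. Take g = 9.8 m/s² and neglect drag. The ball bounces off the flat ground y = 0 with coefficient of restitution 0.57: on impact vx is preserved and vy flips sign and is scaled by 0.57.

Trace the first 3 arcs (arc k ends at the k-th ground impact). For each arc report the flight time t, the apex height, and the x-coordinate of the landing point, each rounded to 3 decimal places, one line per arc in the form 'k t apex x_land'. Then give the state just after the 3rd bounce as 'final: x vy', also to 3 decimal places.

Arc 1: start y=19.310, vy=17.920 → t=4.528, apex=35.694, x_land=48.264, impact vy=-26.450
  bounce: vy ← 0.57·26.450 = 15.076
Arc 2: start y=0.000, vy=15.076 → t=3.077, apex=11.597, x_land=81.063, impact vy=-15.076
  bounce: vy ← 0.57·15.076 = 8.594
Arc 3: start y=0.000, vy=8.594 → t=1.754, apex=3.768, x_land=99.758, impact vy=-8.594
  bounce: vy ← 0.57·8.594 = 4.898

1 4.528 35.694 48.264
2 3.077 11.597 81.063
3 1.754 3.768 99.758
final: 99.758 4.898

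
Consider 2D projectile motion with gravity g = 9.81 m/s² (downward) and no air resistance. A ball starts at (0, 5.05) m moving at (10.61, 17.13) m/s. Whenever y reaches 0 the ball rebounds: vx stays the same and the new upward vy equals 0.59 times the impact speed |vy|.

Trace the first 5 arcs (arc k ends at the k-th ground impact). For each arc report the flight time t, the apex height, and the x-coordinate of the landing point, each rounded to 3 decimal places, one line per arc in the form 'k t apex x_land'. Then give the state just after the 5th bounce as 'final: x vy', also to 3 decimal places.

1 3.766 20.006 39.955
2 2.383 6.964 65.239
3 1.406 2.424 80.157
4 0.830 0.844 88.959
5 0.489 0.294 94.152
final: 94.152 1.416

Arc 1: start y=5.050, vy=17.130 → t=3.766, apex=20.006, x_land=39.955, impact vy=-19.812
  bounce: vy ← 0.59·19.812 = 11.689
Arc 2: start y=0.000, vy=11.689 → t=2.383, apex=6.964, x_land=65.239, impact vy=-11.689
  bounce: vy ← 0.59·11.689 = 6.897
Arc 3: start y=0.000, vy=6.897 → t=1.406, apex=2.424, x_land=80.157, impact vy=-6.897
  bounce: vy ← 0.59·6.897 = 4.069
Arc 4: start y=0.000, vy=4.069 → t=0.830, apex=0.844, x_land=88.959, impact vy=-4.069
  bounce: vy ← 0.59·4.069 = 2.401
Arc 5: start y=0.000, vy=2.401 → t=0.489, apex=0.294, x_land=94.152, impact vy=-2.401
  bounce: vy ← 0.59·2.401 = 1.416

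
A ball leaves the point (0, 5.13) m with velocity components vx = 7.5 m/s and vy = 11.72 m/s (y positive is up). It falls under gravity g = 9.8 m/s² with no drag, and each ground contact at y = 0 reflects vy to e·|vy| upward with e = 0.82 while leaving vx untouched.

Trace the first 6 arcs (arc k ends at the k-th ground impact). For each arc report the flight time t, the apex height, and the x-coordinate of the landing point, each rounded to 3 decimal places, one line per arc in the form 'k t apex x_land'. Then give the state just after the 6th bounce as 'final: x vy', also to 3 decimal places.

1 2.770 12.138 20.774
2 2.581 8.162 40.133
3 2.117 5.488 56.007
4 1.736 3.690 69.024
5 1.423 2.481 79.698
6 1.167 1.668 88.450
final: 88.450 4.689

Arc 1: start y=5.130, vy=11.720 → t=2.770, apex=12.138, x_land=20.774, impact vy=-15.424
  bounce: vy ← 0.82·15.424 = 12.648
Arc 2: start y=0.000, vy=12.648 → t=2.581, apex=8.162, x_land=40.133, impact vy=-12.648
  bounce: vy ← 0.82·12.648 = 10.371
Arc 3: start y=0.000, vy=10.371 → t=2.117, apex=5.488, x_land=56.007, impact vy=-10.371
  bounce: vy ← 0.82·10.371 = 8.504
Arc 4: start y=0.000, vy=8.504 → t=1.736, apex=3.690, x_land=69.024, impact vy=-8.504
  bounce: vy ← 0.82·8.504 = 6.974
Arc 5: start y=0.000, vy=6.974 → t=1.423, apex=2.481, x_land=79.698, impact vy=-6.974
  bounce: vy ← 0.82·6.974 = 5.718
Arc 6: start y=0.000, vy=5.718 → t=1.167, apex=1.668, x_land=88.450, impact vy=-5.718
  bounce: vy ← 0.82·5.718 = 4.689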